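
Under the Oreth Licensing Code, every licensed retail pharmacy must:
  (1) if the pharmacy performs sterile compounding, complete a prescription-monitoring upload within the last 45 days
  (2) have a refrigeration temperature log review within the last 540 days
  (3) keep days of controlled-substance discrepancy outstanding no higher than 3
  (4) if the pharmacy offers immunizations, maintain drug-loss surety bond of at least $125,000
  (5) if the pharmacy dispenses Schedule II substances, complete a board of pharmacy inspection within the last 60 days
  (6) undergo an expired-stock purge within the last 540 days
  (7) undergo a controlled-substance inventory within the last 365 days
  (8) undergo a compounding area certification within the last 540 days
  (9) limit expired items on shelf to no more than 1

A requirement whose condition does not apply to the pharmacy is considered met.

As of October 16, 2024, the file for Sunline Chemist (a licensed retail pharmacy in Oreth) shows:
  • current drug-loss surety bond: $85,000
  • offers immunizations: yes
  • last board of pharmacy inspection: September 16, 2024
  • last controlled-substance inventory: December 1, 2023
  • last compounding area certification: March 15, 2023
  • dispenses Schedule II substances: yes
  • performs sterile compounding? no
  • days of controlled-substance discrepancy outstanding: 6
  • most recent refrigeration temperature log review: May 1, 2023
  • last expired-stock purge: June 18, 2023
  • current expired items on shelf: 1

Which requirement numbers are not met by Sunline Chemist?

1. condition 'performs sterile compounding' does not hold → requirement n/a → met
2. refrigeration temperature log review 534 days ago vs limit 540 → met
3. days of controlled-substance discrepancy outstanding 6 > 3 → not met
4. condition 'offers immunizations' holds; drug-loss surety bond $85,000 < $125,000 → not met
5. condition 'dispenses Schedule II substances' holds; board of pharmacy inspection 30 days ago vs limit 60 → met
6. expired-stock purge 486 days ago vs limit 540 → met
7. controlled-substance inventory 320 days ago vs limit 365 → met
8. compounding area certification 581 days ago vs limit 540 → not met
9. expired items on shelf 1 ≤ 1 → met
Not met: 3, 4, 8

3, 4, 8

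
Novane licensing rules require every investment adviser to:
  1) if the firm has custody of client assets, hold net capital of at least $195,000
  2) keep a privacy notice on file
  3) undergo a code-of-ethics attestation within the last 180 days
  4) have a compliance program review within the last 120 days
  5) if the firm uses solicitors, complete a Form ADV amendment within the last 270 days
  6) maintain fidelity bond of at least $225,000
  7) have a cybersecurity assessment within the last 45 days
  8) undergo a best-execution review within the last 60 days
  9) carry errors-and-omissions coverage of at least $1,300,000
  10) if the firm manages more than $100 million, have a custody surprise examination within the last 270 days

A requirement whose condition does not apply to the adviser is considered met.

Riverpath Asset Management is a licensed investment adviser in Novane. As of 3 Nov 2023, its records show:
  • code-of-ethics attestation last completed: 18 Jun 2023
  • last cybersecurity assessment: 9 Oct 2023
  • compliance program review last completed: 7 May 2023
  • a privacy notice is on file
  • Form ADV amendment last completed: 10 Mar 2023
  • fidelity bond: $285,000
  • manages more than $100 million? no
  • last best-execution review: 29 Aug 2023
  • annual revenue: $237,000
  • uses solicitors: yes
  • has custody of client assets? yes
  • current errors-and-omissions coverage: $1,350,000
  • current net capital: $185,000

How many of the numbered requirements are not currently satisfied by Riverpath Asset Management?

1. condition 'has custody of client assets' holds; net capital $185,000 < $195,000 → not met
2. privacy notice present → met
3. code-of-ethics attestation 138 days ago vs limit 180 → met
4. compliance program review 180 days ago vs limit 120 → not met
5. condition 'uses solicitors' holds; Form ADV amendment 238 days ago vs limit 270 → met
6. fidelity bond $285,000 ≥ $225,000 → met
7. cybersecurity assessment 25 days ago vs limit 45 → met
8. best-execution review 66 days ago vs limit 60 → not met
9. errors-and-omissions coverage $1,350,000 ≥ $1,300,000 → met
10. condition 'manages more than $100 million' does not hold → requirement n/a → met
Not met: 3 of 10

3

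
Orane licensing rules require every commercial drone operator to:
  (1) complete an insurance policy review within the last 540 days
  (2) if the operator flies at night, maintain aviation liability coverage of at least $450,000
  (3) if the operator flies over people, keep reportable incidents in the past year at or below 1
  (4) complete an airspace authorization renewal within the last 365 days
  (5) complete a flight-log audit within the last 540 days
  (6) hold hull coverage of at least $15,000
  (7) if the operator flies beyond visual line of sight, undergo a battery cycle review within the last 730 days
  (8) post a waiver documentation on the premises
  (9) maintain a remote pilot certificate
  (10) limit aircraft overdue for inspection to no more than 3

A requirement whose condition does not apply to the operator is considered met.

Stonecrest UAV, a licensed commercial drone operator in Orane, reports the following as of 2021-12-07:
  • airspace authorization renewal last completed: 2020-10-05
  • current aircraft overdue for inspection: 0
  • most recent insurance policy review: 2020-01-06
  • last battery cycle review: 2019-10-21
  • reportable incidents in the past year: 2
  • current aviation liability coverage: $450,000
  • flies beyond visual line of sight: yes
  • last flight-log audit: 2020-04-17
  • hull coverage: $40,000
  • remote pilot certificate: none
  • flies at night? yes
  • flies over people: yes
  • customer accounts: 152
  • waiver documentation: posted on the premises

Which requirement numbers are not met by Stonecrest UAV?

1. insurance policy review 701 days ago vs limit 540 → not met
2. condition 'flies at night' holds; aviation liability coverage $450,000 ≥ $450,000 → met
3. condition 'flies over people' holds; reportable incidents in the past year 2 > 1 → not met
4. airspace authorization renewal 428 days ago vs limit 365 → not met
5. flight-log audit 599 days ago vs limit 540 → not met
6. hull coverage $40,000 ≥ $15,000 → met
7. condition 'flies beyond visual line of sight' holds; battery cycle review 778 days ago vs limit 730 → not met
8. waiver documentation present → met
9. remote pilot certificate absent → not met
10. aircraft overdue for inspection 0 ≤ 3 → met
Not met: 1, 3, 4, 5, 7, 9

1, 3, 4, 5, 7, 9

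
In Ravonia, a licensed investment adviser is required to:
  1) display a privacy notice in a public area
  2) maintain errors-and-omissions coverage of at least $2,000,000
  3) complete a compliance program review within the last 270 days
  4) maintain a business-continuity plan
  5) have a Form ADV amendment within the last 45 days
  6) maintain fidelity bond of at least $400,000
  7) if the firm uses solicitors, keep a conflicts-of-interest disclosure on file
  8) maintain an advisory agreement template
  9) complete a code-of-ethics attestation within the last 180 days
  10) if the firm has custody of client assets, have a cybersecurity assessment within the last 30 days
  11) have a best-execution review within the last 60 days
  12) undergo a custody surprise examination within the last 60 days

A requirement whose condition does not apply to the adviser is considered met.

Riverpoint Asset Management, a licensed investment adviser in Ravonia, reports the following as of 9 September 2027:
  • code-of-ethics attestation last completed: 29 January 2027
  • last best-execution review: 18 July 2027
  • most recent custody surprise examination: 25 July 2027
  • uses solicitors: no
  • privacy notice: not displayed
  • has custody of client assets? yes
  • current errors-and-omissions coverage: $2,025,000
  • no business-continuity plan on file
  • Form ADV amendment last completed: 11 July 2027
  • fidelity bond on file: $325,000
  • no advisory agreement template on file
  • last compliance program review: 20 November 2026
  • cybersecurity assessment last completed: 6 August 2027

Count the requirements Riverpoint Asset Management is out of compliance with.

1. privacy notice absent → not met
2. errors-and-omissions coverage $2,025,000 ≥ $2,000,000 → met
3. compliance program review 293 days ago vs limit 270 → not met
4. business-continuity plan absent → not met
5. Form ADV amendment 60 days ago vs limit 45 → not met
6. fidelity bond $325,000 < $400,000 → not met
7. condition 'uses solicitors' does not hold → requirement n/a → met
8. advisory agreement template absent → not met
9. code-of-ethics attestation 223 days ago vs limit 180 → not met
10. condition 'has custody of client assets' holds; cybersecurity assessment 34 days ago vs limit 30 → not met
11. best-execution review 53 days ago vs limit 60 → met
12. custody surprise examination 46 days ago vs limit 60 → met
Not met: 8 of 12

8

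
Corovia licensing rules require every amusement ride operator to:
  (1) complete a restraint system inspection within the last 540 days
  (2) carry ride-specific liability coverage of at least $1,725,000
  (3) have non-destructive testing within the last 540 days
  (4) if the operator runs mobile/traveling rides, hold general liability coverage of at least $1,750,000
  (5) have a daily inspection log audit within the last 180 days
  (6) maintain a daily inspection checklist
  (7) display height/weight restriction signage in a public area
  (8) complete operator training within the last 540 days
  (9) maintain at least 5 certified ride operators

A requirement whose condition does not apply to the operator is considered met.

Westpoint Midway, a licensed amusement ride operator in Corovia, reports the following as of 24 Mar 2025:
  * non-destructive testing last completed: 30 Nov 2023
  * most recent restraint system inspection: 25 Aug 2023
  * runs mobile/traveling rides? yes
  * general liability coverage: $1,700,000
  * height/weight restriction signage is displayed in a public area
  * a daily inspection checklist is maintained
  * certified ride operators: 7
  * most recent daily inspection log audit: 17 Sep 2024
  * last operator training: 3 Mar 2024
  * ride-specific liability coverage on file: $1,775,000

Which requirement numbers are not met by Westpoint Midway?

1. restraint system inspection 577 days ago vs limit 540 → not met
2. ride-specific liability coverage $1,775,000 ≥ $1,725,000 → met
3. non-destructive testing 480 days ago vs limit 540 → met
4. condition 'runs mobile/traveling rides' holds; general liability coverage $1,700,000 < $1,750,000 → not met
5. daily inspection log audit 188 days ago vs limit 180 → not met
6. daily inspection checklist present → met
7. height/weight restriction signage present → met
8. operator training 386 days ago vs limit 540 → met
9. certified ride operators 7 ≥ 5 → met
Not met: 1, 4, 5

1, 4, 5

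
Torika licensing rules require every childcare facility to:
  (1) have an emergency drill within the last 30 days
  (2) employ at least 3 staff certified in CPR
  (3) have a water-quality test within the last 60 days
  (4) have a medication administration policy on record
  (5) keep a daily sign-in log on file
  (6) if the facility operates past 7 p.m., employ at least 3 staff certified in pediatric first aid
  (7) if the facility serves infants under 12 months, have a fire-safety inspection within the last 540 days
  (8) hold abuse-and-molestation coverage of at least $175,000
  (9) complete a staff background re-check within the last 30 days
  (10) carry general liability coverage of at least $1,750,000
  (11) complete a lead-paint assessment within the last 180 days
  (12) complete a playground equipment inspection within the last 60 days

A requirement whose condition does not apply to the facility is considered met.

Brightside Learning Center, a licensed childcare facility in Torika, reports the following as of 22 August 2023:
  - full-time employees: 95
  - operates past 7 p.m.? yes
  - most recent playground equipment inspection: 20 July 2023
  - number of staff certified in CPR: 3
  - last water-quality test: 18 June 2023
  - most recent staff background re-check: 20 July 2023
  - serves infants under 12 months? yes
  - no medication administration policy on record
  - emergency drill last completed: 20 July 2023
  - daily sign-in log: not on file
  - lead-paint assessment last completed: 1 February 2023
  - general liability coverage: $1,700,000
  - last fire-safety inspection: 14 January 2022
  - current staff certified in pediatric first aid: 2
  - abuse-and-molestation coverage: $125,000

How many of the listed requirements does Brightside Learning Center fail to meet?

1. emergency drill 33 days ago vs limit 30 → not met
2. staff certified in CPR 3 ≥ 3 → met
3. water-quality test 65 days ago vs limit 60 → not met
4. medication administration policy absent → not met
5. daily sign-in log absent → not met
6. condition 'operates past 7 p.m.' holds; staff certified in pediatric first aid 2 < 3 → not met
7. condition 'serves infants under 12 months' holds; fire-safety inspection 585 days ago vs limit 540 → not met
8. abuse-and-molestation coverage $125,000 < $175,000 → not met
9. staff background re-check 33 days ago vs limit 30 → not met
10. general liability coverage $1,700,000 < $1,750,000 → not met
11. lead-paint assessment 202 days ago vs limit 180 → not met
12. playground equipment inspection 33 days ago vs limit 60 → met
Not met: 10 of 12

10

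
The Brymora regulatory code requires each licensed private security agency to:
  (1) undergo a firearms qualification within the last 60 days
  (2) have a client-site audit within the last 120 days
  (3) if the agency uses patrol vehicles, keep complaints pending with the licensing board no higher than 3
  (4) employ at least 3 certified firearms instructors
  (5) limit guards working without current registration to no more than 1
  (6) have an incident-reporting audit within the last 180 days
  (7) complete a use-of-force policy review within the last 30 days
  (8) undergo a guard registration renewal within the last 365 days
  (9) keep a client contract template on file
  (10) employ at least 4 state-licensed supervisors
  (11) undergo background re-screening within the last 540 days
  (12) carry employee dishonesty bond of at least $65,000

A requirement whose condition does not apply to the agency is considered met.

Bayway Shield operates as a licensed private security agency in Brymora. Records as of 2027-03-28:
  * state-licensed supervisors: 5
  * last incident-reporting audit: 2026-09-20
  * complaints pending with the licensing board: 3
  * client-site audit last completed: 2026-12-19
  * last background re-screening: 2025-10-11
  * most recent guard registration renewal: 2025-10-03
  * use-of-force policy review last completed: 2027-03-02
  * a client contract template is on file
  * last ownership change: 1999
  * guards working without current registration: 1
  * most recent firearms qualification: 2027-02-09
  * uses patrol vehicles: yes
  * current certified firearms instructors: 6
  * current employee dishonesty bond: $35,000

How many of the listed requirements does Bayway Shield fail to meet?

1. firearms qualification 47 days ago vs limit 60 → met
2. client-site audit 99 days ago vs limit 120 → met
3. condition 'uses patrol vehicles' holds; complaints pending with the licensing board 3 ≤ 3 → met
4. certified firearms instructors 6 ≥ 3 → met
5. guards working without current registration 1 ≤ 1 → met
6. incident-reporting audit 189 days ago vs limit 180 → not met
7. use-of-force policy review 26 days ago vs limit 30 → met
8. guard registration renewal 541 days ago vs limit 365 → not met
9. client contract template present → met
10. state-licensed supervisors 5 ≥ 4 → met
11. background re-screening 533 days ago vs limit 540 → met
12. employee dishonesty bond $35,000 < $65,000 → not met
Not met: 3 of 12

3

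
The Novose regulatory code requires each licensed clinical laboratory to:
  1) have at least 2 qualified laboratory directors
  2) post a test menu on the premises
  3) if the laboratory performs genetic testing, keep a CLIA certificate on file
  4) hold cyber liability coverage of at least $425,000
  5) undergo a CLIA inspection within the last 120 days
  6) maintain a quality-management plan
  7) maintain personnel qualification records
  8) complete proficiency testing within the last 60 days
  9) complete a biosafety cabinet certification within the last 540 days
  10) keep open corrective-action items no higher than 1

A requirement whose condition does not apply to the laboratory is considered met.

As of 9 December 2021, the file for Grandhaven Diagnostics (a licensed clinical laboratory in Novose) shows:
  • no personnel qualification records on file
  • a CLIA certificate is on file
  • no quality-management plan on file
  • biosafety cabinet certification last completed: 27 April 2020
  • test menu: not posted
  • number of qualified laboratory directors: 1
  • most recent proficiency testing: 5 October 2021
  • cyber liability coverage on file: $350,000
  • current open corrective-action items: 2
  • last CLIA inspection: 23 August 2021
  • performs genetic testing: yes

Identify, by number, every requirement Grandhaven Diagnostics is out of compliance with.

1. qualified laboratory directors 1 < 2 → not met
2. test menu absent → not met
3. condition 'performs genetic testing' holds; CLIA certificate present → met
4. cyber liability coverage $350,000 < $425,000 → not met
5. CLIA inspection 108 days ago vs limit 120 → met
6. quality-management plan absent → not met
7. personnel qualification records absent → not met
8. proficiency testing 65 days ago vs limit 60 → not met
9. biosafety cabinet certification 591 days ago vs limit 540 → not met
10. open corrective-action items 2 > 1 → not met
Not met: 1, 2, 4, 6, 7, 8, 9, 10

1, 2, 4, 6, 7, 8, 9, 10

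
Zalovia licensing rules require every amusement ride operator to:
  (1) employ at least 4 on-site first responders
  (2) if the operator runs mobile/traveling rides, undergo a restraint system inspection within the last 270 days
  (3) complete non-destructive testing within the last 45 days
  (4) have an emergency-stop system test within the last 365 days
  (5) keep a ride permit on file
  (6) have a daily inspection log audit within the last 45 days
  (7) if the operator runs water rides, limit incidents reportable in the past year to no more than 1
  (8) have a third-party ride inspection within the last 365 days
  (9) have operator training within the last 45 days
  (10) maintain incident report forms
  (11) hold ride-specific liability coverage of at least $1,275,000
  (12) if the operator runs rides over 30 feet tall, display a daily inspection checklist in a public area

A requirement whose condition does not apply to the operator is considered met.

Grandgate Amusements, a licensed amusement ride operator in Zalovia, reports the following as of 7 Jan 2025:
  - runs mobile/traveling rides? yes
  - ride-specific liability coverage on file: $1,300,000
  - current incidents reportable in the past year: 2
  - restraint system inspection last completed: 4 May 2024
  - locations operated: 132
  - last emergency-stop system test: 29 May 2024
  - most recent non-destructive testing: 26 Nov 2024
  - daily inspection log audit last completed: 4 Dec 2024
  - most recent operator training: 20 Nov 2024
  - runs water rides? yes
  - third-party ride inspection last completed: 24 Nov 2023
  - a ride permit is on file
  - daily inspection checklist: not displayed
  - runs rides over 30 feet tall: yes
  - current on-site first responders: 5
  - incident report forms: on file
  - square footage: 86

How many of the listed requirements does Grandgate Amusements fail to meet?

4

1. on-site first responders 5 ≥ 4 → met
2. condition 'runs mobile/traveling rides' holds; restraint system inspection 248 days ago vs limit 270 → met
3. non-destructive testing 42 days ago vs limit 45 → met
4. emergency-stop system test 223 days ago vs limit 365 → met
5. ride permit present → met
6. daily inspection log audit 34 days ago vs limit 45 → met
7. condition 'runs water rides' holds; incidents reportable in the past year 2 > 1 → not met
8. third-party ride inspection 410 days ago vs limit 365 → not met
9. operator training 48 days ago vs limit 45 → not met
10. incident report forms present → met
11. ride-specific liability coverage $1,300,000 ≥ $1,275,000 → met
12. condition 'runs rides over 30 feet tall' holds; daily inspection checklist absent → not met
Not met: 4 of 12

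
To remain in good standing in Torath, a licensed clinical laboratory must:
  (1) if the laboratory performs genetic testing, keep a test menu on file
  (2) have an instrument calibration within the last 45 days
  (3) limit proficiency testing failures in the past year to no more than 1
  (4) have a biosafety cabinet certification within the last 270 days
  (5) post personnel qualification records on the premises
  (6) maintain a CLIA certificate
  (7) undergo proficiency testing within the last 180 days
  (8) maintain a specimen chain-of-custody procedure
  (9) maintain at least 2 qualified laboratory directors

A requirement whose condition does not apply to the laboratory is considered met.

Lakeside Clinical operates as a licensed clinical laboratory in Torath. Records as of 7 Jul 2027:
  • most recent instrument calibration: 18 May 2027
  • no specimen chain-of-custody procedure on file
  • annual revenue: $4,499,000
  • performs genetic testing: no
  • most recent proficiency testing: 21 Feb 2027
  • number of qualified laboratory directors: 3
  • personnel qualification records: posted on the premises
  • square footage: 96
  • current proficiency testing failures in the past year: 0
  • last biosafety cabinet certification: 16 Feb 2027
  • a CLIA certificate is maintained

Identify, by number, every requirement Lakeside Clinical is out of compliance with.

1. condition 'performs genetic testing' does not hold → requirement n/a → met
2. instrument calibration 50 days ago vs limit 45 → not met
3. proficiency testing failures in the past year 0 ≤ 1 → met
4. biosafety cabinet certification 141 days ago vs limit 270 → met
5. personnel qualification records present → met
6. CLIA certificate present → met
7. proficiency testing 136 days ago vs limit 180 → met
8. specimen chain-of-custody procedure absent → not met
9. qualified laboratory directors 3 ≥ 2 → met
Not met: 2, 8

2, 8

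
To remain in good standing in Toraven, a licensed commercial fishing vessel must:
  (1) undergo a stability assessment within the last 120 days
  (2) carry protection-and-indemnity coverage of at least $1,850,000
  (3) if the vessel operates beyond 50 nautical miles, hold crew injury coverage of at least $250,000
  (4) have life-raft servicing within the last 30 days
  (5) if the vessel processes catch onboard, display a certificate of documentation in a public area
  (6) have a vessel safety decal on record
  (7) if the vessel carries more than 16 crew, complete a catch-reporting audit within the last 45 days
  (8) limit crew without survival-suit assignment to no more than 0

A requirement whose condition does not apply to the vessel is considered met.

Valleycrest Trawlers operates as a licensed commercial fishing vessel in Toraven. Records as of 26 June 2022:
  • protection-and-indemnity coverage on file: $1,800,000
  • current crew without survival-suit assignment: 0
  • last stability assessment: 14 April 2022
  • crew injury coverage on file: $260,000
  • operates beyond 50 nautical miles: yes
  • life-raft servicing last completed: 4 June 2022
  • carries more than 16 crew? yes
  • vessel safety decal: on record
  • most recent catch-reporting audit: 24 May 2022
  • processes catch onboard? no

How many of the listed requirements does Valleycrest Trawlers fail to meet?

1. stability assessment 73 days ago vs limit 120 → met
2. protection-and-indemnity coverage $1,800,000 < $1,850,000 → not met
3. condition 'operates beyond 50 nautical miles' holds; crew injury coverage $260,000 ≥ $250,000 → met
4. life-raft servicing 22 days ago vs limit 30 → met
5. condition 'processes catch onboard' does not hold → requirement n/a → met
6. vessel safety decal present → met
7. condition 'carries more than 16 crew' holds; catch-reporting audit 33 days ago vs limit 45 → met
8. crew without survival-suit assignment 0 ≤ 0 → met
Not met: 1 of 8

1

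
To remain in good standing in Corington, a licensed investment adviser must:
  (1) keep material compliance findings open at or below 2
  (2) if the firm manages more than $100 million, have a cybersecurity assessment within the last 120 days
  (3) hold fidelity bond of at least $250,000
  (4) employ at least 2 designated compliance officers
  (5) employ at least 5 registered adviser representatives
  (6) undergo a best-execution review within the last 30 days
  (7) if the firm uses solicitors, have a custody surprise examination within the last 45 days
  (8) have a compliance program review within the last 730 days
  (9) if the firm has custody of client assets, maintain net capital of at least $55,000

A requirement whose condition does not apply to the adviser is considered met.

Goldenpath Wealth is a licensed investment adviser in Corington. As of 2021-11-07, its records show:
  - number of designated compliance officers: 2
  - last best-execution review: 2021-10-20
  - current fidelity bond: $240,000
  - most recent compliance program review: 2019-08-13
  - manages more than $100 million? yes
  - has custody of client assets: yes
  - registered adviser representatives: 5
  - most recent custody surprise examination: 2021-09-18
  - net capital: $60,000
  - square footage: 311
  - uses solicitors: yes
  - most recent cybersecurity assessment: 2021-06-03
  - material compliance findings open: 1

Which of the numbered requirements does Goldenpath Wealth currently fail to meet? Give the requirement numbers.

2, 3, 7, 8

1. material compliance findings open 1 ≤ 2 → met
2. condition 'manages more than $100 million' holds; cybersecurity assessment 157 days ago vs limit 120 → not met
3. fidelity bond $240,000 < $250,000 → not met
4. designated compliance officers 2 ≥ 2 → met
5. registered adviser representatives 5 ≥ 5 → met
6. best-execution review 18 days ago vs limit 30 → met
7. condition 'uses solicitors' holds; custody surprise examination 50 days ago vs limit 45 → not met
8. compliance program review 817 days ago vs limit 730 → not met
9. condition 'has custody of client assets' holds; net capital $60,000 ≥ $55,000 → met
Not met: 2, 3, 7, 8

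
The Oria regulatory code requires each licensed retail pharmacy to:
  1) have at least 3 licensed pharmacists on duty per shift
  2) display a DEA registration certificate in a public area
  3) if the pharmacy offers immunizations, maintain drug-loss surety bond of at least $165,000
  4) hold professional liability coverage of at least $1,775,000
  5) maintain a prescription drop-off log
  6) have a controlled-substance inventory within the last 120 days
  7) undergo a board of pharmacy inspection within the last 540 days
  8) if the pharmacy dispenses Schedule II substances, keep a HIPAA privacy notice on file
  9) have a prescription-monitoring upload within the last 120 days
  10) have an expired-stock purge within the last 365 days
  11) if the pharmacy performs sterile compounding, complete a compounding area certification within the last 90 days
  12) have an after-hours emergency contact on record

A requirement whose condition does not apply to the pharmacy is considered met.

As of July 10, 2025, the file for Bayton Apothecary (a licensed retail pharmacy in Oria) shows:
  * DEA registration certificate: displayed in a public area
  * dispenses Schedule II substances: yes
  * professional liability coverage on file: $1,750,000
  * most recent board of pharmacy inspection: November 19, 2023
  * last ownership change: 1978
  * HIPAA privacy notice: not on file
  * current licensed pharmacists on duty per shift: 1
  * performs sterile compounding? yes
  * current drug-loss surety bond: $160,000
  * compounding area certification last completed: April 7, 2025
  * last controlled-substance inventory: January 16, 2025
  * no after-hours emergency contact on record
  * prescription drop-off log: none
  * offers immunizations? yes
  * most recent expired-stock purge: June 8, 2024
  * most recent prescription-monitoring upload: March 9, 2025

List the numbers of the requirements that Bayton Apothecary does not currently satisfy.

1. licensed pharmacists on duty per shift 1 < 3 → not met
2. DEA registration certificate present → met
3. condition 'offers immunizations' holds; drug-loss surety bond $160,000 < $165,000 → not met
4. professional liability coverage $1,750,000 < $1,775,000 → not met
5. prescription drop-off log absent → not met
6. controlled-substance inventory 175 days ago vs limit 120 → not met
7. board of pharmacy inspection 599 days ago vs limit 540 → not met
8. condition 'dispenses Schedule II substances' holds; HIPAA privacy notice absent → not met
9. prescription-monitoring upload 123 days ago vs limit 120 → not met
10. expired-stock purge 397 days ago vs limit 365 → not met
11. condition 'performs sterile compounding' holds; compounding area certification 94 days ago vs limit 90 → not met
12. after-hours emergency contact absent → not met
Not met: 1, 3, 4, 5, 6, 7, 8, 9, 10, 11, 12

1, 3, 4, 5, 6, 7, 8, 9, 10, 11, 12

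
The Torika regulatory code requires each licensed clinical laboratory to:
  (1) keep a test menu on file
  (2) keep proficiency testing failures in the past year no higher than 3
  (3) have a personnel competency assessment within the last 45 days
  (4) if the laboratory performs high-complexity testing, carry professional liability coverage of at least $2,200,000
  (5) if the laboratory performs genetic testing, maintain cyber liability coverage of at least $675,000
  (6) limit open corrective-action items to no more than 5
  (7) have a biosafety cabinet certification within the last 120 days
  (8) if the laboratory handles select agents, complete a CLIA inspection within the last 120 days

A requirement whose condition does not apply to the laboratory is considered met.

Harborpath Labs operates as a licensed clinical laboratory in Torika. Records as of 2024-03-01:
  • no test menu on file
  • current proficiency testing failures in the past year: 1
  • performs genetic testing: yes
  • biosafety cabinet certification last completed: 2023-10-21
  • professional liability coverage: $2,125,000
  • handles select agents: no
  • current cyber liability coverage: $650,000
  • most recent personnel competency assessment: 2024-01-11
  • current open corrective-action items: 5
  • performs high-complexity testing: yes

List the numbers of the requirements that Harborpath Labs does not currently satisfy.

1, 3, 4, 5, 7

1. test menu absent → not met
2. proficiency testing failures in the past year 1 ≤ 3 → met
3. personnel competency assessment 50 days ago vs limit 45 → not met
4. condition 'performs high-complexity testing' holds; professional liability coverage $2,125,000 < $2,200,000 → not met
5. condition 'performs genetic testing' holds; cyber liability coverage $650,000 < $675,000 → not met
6. open corrective-action items 5 ≤ 5 → met
7. biosafety cabinet certification 132 days ago vs limit 120 → not met
8. condition 'handles select agents' does not hold → requirement n/a → met
Not met: 1, 3, 4, 5, 7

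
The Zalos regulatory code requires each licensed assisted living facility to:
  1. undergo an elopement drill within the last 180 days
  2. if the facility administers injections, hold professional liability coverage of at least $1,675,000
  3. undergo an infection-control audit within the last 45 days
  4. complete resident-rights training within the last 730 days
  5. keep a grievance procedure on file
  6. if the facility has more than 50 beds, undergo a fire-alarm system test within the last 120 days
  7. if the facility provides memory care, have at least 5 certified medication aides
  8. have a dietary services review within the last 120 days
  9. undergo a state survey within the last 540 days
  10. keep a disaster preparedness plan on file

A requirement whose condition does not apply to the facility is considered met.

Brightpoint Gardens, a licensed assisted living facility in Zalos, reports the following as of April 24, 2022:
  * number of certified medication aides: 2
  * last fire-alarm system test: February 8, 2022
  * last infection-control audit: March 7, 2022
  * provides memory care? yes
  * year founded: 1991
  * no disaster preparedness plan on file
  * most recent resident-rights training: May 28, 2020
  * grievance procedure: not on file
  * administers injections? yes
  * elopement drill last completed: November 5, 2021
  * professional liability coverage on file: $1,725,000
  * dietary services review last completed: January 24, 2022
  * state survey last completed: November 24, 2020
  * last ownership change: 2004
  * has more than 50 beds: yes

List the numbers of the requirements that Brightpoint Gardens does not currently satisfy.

1. elopement drill 170 days ago vs limit 180 → met
2. condition 'administers injections' holds; professional liability coverage $1,725,000 ≥ $1,675,000 → met
3. infection-control audit 48 days ago vs limit 45 → not met
4. resident-rights training 696 days ago vs limit 730 → met
5. grievance procedure absent → not met
6. condition 'has more than 50 beds' holds; fire-alarm system test 75 days ago vs limit 120 → met
7. condition 'provides memory care' holds; certified medication aides 2 < 5 → not met
8. dietary services review 90 days ago vs limit 120 → met
9. state survey 516 days ago vs limit 540 → met
10. disaster preparedness plan absent → not met
Not met: 3, 5, 7, 10

3, 5, 7, 10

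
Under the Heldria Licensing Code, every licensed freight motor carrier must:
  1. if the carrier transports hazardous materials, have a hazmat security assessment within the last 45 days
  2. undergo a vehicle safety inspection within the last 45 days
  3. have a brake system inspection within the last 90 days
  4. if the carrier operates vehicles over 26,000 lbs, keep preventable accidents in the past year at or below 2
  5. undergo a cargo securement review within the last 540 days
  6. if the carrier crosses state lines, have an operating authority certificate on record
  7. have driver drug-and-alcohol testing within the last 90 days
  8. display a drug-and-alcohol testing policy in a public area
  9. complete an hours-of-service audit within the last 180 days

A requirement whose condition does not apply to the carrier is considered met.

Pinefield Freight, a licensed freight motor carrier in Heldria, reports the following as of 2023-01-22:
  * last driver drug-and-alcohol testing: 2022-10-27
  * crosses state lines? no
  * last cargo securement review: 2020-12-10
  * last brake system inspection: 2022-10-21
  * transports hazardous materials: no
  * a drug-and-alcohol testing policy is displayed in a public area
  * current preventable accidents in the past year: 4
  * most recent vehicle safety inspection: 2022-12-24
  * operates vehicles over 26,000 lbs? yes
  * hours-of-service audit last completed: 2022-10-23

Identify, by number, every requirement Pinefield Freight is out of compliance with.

1. condition 'transports hazardous materials' does not hold → requirement n/a → met
2. vehicle safety inspection 29 days ago vs limit 45 → met
3. brake system inspection 93 days ago vs limit 90 → not met
4. condition 'operates vehicles over 26,000 lbs' holds; preventable accidents in the past year 4 > 2 → not met
5. cargo securement review 773 days ago vs limit 540 → not met
6. condition 'crosses state lines' does not hold → requirement n/a → met
7. driver drug-and-alcohol testing 87 days ago vs limit 90 → met
8. drug-and-alcohol testing policy present → met
9. hours-of-service audit 91 days ago vs limit 180 → met
Not met: 3, 4, 5

3, 4, 5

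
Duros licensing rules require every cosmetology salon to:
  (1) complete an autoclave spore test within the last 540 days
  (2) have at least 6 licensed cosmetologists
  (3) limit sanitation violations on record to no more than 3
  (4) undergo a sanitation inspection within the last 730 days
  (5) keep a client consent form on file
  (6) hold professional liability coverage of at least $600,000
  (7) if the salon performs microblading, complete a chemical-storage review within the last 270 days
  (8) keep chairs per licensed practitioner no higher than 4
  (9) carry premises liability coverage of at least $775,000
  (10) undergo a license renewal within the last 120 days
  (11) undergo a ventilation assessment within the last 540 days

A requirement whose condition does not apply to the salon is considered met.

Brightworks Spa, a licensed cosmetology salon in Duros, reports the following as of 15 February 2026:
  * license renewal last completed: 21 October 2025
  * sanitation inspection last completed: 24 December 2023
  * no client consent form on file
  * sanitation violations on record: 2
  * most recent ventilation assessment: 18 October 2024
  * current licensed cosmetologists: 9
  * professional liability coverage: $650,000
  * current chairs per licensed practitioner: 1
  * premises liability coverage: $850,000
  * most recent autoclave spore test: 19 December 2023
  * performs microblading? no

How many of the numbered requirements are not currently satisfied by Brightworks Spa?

1. autoclave spore test 789 days ago vs limit 540 → not met
2. licensed cosmetologists 9 ≥ 6 → met
3. sanitation violations on record 2 ≤ 3 → met
4. sanitation inspection 784 days ago vs limit 730 → not met
5. client consent form absent → not met
6. professional liability coverage $650,000 ≥ $600,000 → met
7. condition 'performs microblading' does not hold → requirement n/a → met
8. chairs per licensed practitioner 1 ≤ 4 → met
9. premises liability coverage $850,000 ≥ $775,000 → met
10. license renewal 117 days ago vs limit 120 → met
11. ventilation assessment 485 days ago vs limit 540 → met
Not met: 3 of 11

3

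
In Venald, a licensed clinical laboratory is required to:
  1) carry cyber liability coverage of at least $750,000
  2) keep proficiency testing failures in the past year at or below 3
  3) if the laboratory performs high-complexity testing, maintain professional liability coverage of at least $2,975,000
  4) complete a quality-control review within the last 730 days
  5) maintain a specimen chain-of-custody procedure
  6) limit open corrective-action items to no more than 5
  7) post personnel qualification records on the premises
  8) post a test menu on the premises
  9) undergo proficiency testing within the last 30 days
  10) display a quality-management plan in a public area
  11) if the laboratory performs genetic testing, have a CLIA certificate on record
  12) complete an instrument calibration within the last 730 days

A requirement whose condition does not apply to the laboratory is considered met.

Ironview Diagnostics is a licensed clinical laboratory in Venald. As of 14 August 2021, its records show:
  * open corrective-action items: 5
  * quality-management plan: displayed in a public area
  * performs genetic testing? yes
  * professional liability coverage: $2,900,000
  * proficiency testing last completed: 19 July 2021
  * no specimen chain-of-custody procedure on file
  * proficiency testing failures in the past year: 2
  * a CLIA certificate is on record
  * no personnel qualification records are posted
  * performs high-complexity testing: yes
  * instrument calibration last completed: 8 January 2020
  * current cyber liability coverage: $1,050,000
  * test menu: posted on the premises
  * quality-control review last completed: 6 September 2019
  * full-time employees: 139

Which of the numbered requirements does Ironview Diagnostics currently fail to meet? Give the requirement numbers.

3, 5, 7

1. cyber liability coverage $1,050,000 ≥ $750,000 → met
2. proficiency testing failures in the past year 2 ≤ 3 → met
3. condition 'performs high-complexity testing' holds; professional liability coverage $2,900,000 < $2,975,000 → not met
4. quality-control review 708 days ago vs limit 730 → met
5. specimen chain-of-custody procedure absent → not met
6. open corrective-action items 5 ≤ 5 → met
7. personnel qualification records absent → not met
8. test menu present → met
9. proficiency testing 26 days ago vs limit 30 → met
10. quality-management plan present → met
11. condition 'performs genetic testing' holds; CLIA certificate present → met
12. instrument calibration 584 days ago vs limit 730 → met
Not met: 3, 5, 7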